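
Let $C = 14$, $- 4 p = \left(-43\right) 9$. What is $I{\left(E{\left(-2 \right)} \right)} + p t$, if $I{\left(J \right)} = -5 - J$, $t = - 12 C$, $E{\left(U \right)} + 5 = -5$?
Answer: $-16249$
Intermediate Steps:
$p = \frac{387}{4}$ ($p = - \frac{\left(-43\right) 9}{4} = \left(- \frac{1}{4}\right) \left(-387\right) = \frac{387}{4} \approx 96.75$)
$E{\left(U \right)} = -10$ ($E{\left(U \right)} = -5 - 5 = -10$)
$t = -168$ ($t = \left(-12\right) 14 = -168$)
$I{\left(E{\left(-2 \right)} \right)} + p t = \left(-5 - -10\right) + \frac{387}{4} \left(-168\right) = \left(-5 + 10\right) - 16254 = 5 - 16254 = -16249$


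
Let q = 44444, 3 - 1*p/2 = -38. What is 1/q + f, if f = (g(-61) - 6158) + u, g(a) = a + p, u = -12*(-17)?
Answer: -263686251/44444 ≈ -5933.0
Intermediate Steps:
p = 82 (p = 6 - 2*(-38) = 6 + 76 = 82)
u = 204
g(a) = 82 + a (g(a) = a + 82 = 82 + a)
f = -5933 (f = ((82 - 61) - 6158) + 204 = (21 - 6158) + 204 = -6137 + 204 = -5933)
1/q + f = 1/44444 - 5933 = -263686251/44444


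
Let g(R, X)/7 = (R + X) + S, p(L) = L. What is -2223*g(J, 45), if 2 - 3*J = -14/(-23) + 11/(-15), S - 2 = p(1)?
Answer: -87164077/115 ≈ -7.5795e+5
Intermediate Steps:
S = 3 (S = 2 + 1 = 3)
J = 733/1035 (J = 2/3 - (-14/(-23) + 11/(-15))/3 = 2/3 - (-14*(-1/23) + 11*(-1/15))/3 = 2/3 - (14/23 - 11/15)/3 = 2/3 - 1/3*(-43/345) = 2/3 + 43/1035 = 733/1035 ≈ 0.70821)
g(R, X) = 21 + 7*R + 7*X (g(R, X) = 7*((R + X) + 3) = 7*(3 + R + X) = 21 + 7*R + 7*X)
-2223*g(J, 45) = -2223*(21 + 7*(733/1035) + 7*45) = -2223*(21 + 5131/1035 + 315) = -2223*352891/1035 = -87164077/115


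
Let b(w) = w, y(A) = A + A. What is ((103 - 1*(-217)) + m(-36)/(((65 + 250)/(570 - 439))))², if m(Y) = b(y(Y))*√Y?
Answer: 85901056/1225 - 804864*I/7 ≈ 70123.0 - 1.1498e+5*I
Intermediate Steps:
y(A) = 2*A
m(Y) = 2*Y^(3/2) (m(Y) = (2*Y)*√Y = 2*Y^(3/2))
((103 - 1*(-217)) + m(-36)/(((65 + 250)/(570 - 439))))² = ((103 - 1*(-217)) + (2*(-36)^(3/2))/(((65 + 250)/(570 - 439))))² = ((103 + 217) + (2*(-216*I))/((315/131)))² = (320 + (-432*I)/((315*(1/131))))² = (320 + (-432*I)/(315/131))² = (320 - 432*I*(131/315))² = (320 - 6288*I/35)²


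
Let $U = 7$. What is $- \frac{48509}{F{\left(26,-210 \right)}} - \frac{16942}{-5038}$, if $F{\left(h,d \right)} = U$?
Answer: $- \frac{122134874}{17633} \approx -6926.5$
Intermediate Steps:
$F{\left(h,d \right)} = 7$
$- \frac{48509}{F{\left(26,-210 \right)}} - \frac{16942}{-5038} = - \frac{48509}{7} - \frac{16942}{-5038} = \left(-48509\right) \frac{1}{7} - - \frac{8471}{2519} = - \frac{48509}{7} + \frac{8471}{2519} = - \frac{122134874}{17633}$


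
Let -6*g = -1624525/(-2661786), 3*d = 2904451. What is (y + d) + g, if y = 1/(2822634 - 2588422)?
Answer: 452674776928023935/467566666974 ≈ 9.6815e+5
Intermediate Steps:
d = 2904451/3 (d = (⅓)*2904451 = 2904451/3 ≈ 9.6815e+5)
g = -1624525/15970716 (g = -(-1624525)/(6*(-2661786)) = -(-1624525)*(-1)/(6*2661786) = -⅙*1624525/2661786 = -1624525/15970716 ≈ -0.10172)
y = 1/234212 ≈ 4.2696e-6
(y + d) + g = (1/234212 + 2904451/3) - 1624525/15970716 = 680257277615/702636 - 1624525/15970716 = 452674776928023935/467566666974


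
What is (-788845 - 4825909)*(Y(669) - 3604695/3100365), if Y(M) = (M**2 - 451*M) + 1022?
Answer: -170437130596494094/206691 ≈ -8.2460e+11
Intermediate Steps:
Y(M) = 1022 + M**2 - 451*M
(-788845 - 4825909)*(Y(669) - 3604695/3100365) = (-788845 - 4825909)*((1022 + 669**2 - 451*669) - 3604695/3100365) = -5614754*((1022 + 447561 - 301719) - 3604695*1/3100365) = -5614754*(146864 - 240313/206691) = -5614754*30355226711/206691 = -170437130596494094/206691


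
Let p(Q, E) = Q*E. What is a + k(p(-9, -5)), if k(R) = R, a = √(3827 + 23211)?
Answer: 45 + √27038 ≈ 209.43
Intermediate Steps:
a = √27038 ≈ 164.43
p(Q, E) = E*Q
a + k(p(-9, -5)) = √27038 - 5*(-9) = √27038 + 45 = 45 + √27038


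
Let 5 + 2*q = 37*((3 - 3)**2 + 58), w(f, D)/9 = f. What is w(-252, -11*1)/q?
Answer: -4536/2141 ≈ -2.1186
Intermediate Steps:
w(f, D) = 9*f
q = 2141/2 (q = -5/2 + (37*((3 - 3)**2 + 58))/2 = -5/2 + (37*(0**2 + 58))/2 = -5/2 + (37*(0 + 58))/2 = -5/2 + (37*58)/2 = -5/2 + (1/2)*2146 = -5/2 + 1073 = 2141/2 ≈ 1070.5)
w(-252, -11*1)/q = (9*(-252))/(2141/2) = -2268*2/2141 = -4536/2141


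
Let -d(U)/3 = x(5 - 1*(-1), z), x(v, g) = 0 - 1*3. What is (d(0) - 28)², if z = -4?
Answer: 361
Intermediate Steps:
x(v, g) = -3 (x(v, g) = 0 - 3 = -3)
d(U) = 9 (d(U) = -3*(-3) = 9)
(d(0) - 28)² = (9 - 28)² = (-19)² = 361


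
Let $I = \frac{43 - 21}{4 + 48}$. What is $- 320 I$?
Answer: $- \frac{1760}{13} \approx -135.38$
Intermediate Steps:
$I = \frac{11}{26}$ ($I = \frac{22}{52} = 22 \cdot \frac{1}{52} = \frac{11}{26} \approx 0.42308$)
$- 320 I = \left(-320\right) \frac{11}{26} = - \frac{1760}{13}$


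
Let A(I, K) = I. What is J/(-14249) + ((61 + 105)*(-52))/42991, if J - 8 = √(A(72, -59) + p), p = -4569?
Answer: -9487792/47121443 - I*√4497/14249 ≈ -0.20135 - 0.0047063*I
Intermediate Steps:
J = 8 + I*√4497 (J = 8 + √(72 - 4569) = 8 + √(-4497) = 8 + I*√4497 ≈ 8.0 + 67.06*I)
J/(-14249) + ((61 + 105)*(-52))/42991 = (8 + I*√4497)/(-14249) + ((61 + 105)*(-52))/42991 = (8 + I*√4497)*(-1/14249) + (166*(-52))*(1/42991) = (-8/14249 - I*√4497/14249) - 8632*1/42991 = (-8/14249 - I*√4497/14249) - 664/3307 = -9487792/47121443 - I*√4497/14249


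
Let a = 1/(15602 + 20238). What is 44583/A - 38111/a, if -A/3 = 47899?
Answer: -65425159812621/47899 ≈ -1.3659e+9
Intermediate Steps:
A = -143697 (A = -3*47899 = -143697)
a = 1/35840 ≈ 2.7902e-5
44583/A - 38111/a = 44583/(-143697) - 38111/1/35840 = 44583*(-1/143697) - 38111*35840 = -14861/47899 - 1365898240 = -65425159812621/47899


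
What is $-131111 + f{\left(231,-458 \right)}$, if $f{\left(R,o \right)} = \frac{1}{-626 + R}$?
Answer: $- \frac{51788846}{395} \approx -1.3111 \cdot 10^{5}$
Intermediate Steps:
$-131111 + f{\left(231,-458 \right)} = -131111 + \frac{1}{-626 + 231} = -131111 + \frac{1}{-395} = -131111 - \frac{1}{395} = - \frac{51788846}{395}$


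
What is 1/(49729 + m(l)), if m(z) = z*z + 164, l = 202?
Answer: 1/90697 ≈ 1.1026e-5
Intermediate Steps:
m(z) = 164 + z**2 (m(z) = z**2 + 164 = 164 + z**2)
1/(49729 + m(l)) = 1/(49729 + (164 + 202**2)) = 1/(49729 + (164 + 40804)) = 1/(49729 + 40968) = 1/90697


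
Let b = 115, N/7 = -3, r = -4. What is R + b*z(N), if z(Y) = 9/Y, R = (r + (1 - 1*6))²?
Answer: 222/7 ≈ 31.714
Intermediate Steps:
N = -21 (N = 7*(-3) = -21)
R = 81 (R = (-4 + (1 - 1*6))² = (-4 + (1 - 6))² = (-4 - 5)² = (-9)² = 81)
R + b*z(N) = 81 + 115*(9/(-21)) = 81 + 115*(9*(-1/21)) = 81 + 115*(-3/7) = 81 - 345/7 = 222/7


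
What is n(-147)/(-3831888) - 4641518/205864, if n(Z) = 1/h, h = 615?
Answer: -1367281616585753/60642673950960 ≈ -22.547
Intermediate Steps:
n(Z) = 1/615
n(-147)/(-3831888) - 4641518/205864 = (1/615)/(-3831888) - 4641518/205864 = (1/615)*(-1/3831888) - 4641518*1/205864 = -1/2356611120 - 2320759/102932 = -1367281616585753/60642673950960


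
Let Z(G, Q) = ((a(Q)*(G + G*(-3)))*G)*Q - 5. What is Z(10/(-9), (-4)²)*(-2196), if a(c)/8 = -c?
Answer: -99843580/9 ≈ -1.1094e+7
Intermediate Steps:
a(c) = -8*c (a(c) = 8*(-c) = -8*c)
Z(G, Q) = -5 + 16*G²*Q² (Z(G, Q) = (((-8*Q)*(G + G*(-3)))*G)*Q - 5 = (((-8*Q)*(G - 3*G))*G)*Q - 5 = (((-8*Q)*(-2*G))*G)*Q - 5 = ((16*G*Q)*G)*Q - 5 = (16*Q*G²)*Q - 5 = 16*G²*Q² - 5 = -5 + 16*G²*Q²)
Z(10/(-9), (-4)²)*(-2196) = (-5 + 16*(10/(-9))²*((-4)²)²)*(-2196) = (-5 + 16*(10*(-⅑))²*16²)*(-2196) = (-5 + 16*(-10/9)²*256)*(-2196) = (-5 + 16*(100/81)*256)*(-2196) = (-5 + 409600/81)*(-2196) = (409195/81)*(-2196) = -99843580/9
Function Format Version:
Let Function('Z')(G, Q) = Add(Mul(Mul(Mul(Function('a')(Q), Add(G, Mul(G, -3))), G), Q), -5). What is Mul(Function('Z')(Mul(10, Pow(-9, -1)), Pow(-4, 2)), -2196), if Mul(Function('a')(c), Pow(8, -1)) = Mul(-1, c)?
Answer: Rational(-99843580, 9) ≈ -1.1094e+7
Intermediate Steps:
Function('a')(c) = Mul(-8, c) (Function('a')(c) = Mul(8, Mul(-1, c)) = Mul(-8, c))
Function('Z')(G, Q) = Add(-5, Mul(16, Pow(G, 2), Pow(Q, 2))) (Function('Z')(G, Q) = Add(Mul(Mul(Mul(Mul(-8, Q), Add(G, Mul(G, -3))), G), Q), -5) = Add(Mul(Mul(Mul(Mul(-8, Q), Add(G, Mul(-3, G))), G), Q), -5) = Add(Mul(Mul(Mul(Mul(-8, Q), Mul(-2, G)), G), Q), -5) = Add(Mul(Mul(Mul(16, G, Q), G), Q), -5) = Add(Mul(Mul(16, Q, Pow(G, 2)), Q), -5) = Add(Mul(16, Pow(G, 2), Pow(Q, 2)), -5) = Add(-5, Mul(16, Pow(G, 2), Pow(Q, 2))))
Mul(Function('Z')(Mul(10, Pow(-9, -1)), Pow(-4, 2)), -2196) = Mul(Add(-5, Mul(16, Pow(Mul(10, Pow(-9, -1)), 2), Pow(Pow(-4, 2), 2))), -2196) = Mul(Add(-5, Mul(16, Pow(Mul(10, Rational(-1, 9)), 2), Pow(16, 2))), -2196) = Mul(Add(-5, Mul(16, Pow(Rational(-10, 9), 2), 256)), -2196) = Mul(Add(-5, Mul(16, Rational(100, 81), 256)), -2196) = Mul(Add(-5, Rational(409600, 81)), -2196) = Mul(Rational(409195, 81), -2196) = Rational(-99843580, 9)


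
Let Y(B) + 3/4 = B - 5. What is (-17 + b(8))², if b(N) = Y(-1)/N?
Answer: 326041/1024 ≈ 318.40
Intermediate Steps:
Y(B) = -23/4 + B (Y(B) = -¾ + (B - 5) = -¾ + (-5 + B) = -23/4 + B)
b(N) = -27/(4*N) (b(N) = (-23/4 - 1)/N = -27/(4*N))
(-17 + b(8))² = (-17 - 27/4/8)² = (-17 - 27/4*⅛)² = (-17 - 27/32)² = (-571/32)² = 326041/1024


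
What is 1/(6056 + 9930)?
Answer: 1/15986 ≈ 6.2555e-5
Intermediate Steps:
1/(6056 + 9930) = 1/15986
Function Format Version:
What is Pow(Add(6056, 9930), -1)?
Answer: Rational(1, 15986) ≈ 6.2555e-5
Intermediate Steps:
Pow(Add(6056, 9930), -1) = Pow(15986, -1) = Rational(1, 15986)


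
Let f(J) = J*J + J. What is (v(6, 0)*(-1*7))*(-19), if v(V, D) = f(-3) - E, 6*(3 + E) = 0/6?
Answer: 1197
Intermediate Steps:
f(J) = J + J² (f(J) = J² + J = J + J²)
E = -3 (E = -3 + (0/6)/6 = -3 + (0*(⅙))/6 = -3 + (⅙)*0 = -3 + 0 = -3)
v(V, D) = 9 (v(V, D) = -3*(1 - 3) - 1*(-3) = -3*(-2) + 3 = 6 + 3 = 9)
(v(6, 0)*(-1*7))*(-19) = (9*(-1*7))*(-19) = (9*(-7))*(-19) = -63*(-19) = 1197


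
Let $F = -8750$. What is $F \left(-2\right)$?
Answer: $17500$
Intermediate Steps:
$F \left(-2\right) = \left(-8750\right) \left(-2\right) = 17500$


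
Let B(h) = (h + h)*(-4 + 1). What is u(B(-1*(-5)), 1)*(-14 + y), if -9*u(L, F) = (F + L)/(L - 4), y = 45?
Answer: -899/306 ≈ -2.9379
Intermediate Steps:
B(h) = -6*h (B(h) = (2*h)*(-3) = -6*h)
u(L, F) = -(F + L)/(9*(-4 + L)) (u(L, F) = -(F + L)/(9*(L - 4)) = -(F + L)/(9*(-4 + L)))
u(B(-1*(-5)), 1)*(-14 + y) = ((-1*1 - (-6)*(-1*(-5)))/(9*(-4 - (-6)*(-5))))*(-14 + 45) = ((-1 - (-6)*5)/(9*(-4 - 6*5)))*31 = ((-1 - 1*(-30))/(9*(-4 - 30)))*31 = ((⅑)*(-1 + 30)/(-34))*31 = ((⅑)*(-1/34)*29)*31 = -29/306*31 = -899/306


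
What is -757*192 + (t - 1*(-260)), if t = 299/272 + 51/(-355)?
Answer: -14009218767/96560 ≈ -1.4508e+5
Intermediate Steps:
t = 92273/96560 (t = 299*(1/272) + 51*(-1/355) = 299/272 - 51/355 = 92273/96560 ≈ 0.95560)
-757*192 + (t - 1*(-260)) = -757*192 + (92273/96560 - 1*(-260)) = -145344 + (92273/96560 + 260) = -145344 + 25197873/96560 = -14009218767/96560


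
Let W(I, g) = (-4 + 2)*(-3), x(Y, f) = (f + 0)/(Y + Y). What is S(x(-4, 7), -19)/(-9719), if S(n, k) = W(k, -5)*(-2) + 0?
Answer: 12/9719 ≈ 0.0012347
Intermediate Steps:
x(Y, f) = f/(2*Y) (x(Y, f) = f/((2*Y)) = f*(1/(2*Y)) = f/(2*Y))
W(I, g) = 6 (W(I, g) = -2*(-3) = 6)
S(n, k) = -12 (S(n, k) = 6*(-2) + 0 = -12 + 0 = -12)
S(x(-4, 7), -19)/(-9719) = -12/(-9719) = -12*(-1/9719) = 12/9719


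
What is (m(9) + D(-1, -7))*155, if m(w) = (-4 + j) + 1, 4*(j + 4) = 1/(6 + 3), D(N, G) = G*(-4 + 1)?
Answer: 78275/36 ≈ 2174.3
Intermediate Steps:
D(N, G) = -3*G (D(N, G) = G*(-3) = -3*G)
j = -143/36 (j = -4 + 1/(4*(6 + 3)) = -4 + (¼)/9 = -4 + (¼)*(⅑) = -4 + 1/36 = -143/36 ≈ -3.9722)
m(w) = -251/36 (m(w) = (-4 - 143/36) + 1 = -287/36 + 1 = -251/36)
(m(9) + D(-1, -7))*155 = (-251/36 - 3*(-7))*155 = (-251/36 + 21)*155 = (505/36)*155 = 78275/36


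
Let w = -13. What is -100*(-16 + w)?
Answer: 2900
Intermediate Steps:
-100*(-16 + w) = -100*(-16 - 13) = -100*(-29) = 2900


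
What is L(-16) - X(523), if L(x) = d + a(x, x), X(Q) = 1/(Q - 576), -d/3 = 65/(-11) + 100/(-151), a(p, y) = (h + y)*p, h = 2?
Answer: 21456538/88033 ≈ 243.73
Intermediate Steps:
a(p, y) = p*(2 + y) (a(p, y) = (2 + y)*p = p*(2 + y))
d = 32745/1661 (d = -3*(65/(-11) + 100/(-151)) = -3*(65*(-1/11) + 100*(-1/151)) = -3*(-65/11 - 100/151) = -3*(-10915/1661) = 32745/1661 ≈ 19.714)
X(Q) = 1/(-576 + Q)
L(x) = 32745/1661 + x*(2 + x)
L(-16) - X(523) = (32745/1661 - 16*(2 - 16)) - 1/(-576 + 523) = (32745/1661 - 16*(-14)) - 1/(-53) = (32745/1661 + 224) - 1*(-1/53) = 404809/1661 + 1/53 = 21456538/88033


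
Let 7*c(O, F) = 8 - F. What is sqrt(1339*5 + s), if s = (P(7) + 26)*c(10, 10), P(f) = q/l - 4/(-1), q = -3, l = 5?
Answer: sqrt(167165)/5 ≈ 81.772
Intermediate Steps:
c(O, F) = 8/7 - F/7 (c(O, F) = (8 - F)/7 = 8/7 - F/7)
P(f) = 17/5 (P(f) = -3/5 - 4/(-1) = -3*1/5 - 4*(-1) = -3/5 + 4 = 17/5)
s = -42/5 (s = (17/5 + 26)*(8/7 - 1/7*10) = 147*(8/7 - 10/7)/5 = (147/5)*(-2/7) = -42/5 ≈ -8.4000)
sqrt(1339*5 + s) = sqrt(1339*5 - 42/5) = sqrt(6695 - 42/5) = sqrt(33433/5) = sqrt(167165)/5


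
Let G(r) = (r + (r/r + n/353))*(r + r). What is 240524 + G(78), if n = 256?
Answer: 89295280/353 ≈ 2.5296e+5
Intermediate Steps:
G(r) = 2*r*(609/353 + r) (G(r) = (r + (r/r + 256/353))*(r + r) = (r + (1 + 256*(1/353)))*(2*r) = (r + (1 + 256/353))*(2*r) = (r + 609/353)*(2*r) = (609/353 + r)*(2*r) = 2*r*(609/353 + r))
240524 + G(78) = 240524 + (2/353)*78*(609 + 353*78) = 240524 + (2/353)*78*(609 + 27534) = 240524 + (2/353)*78*28143 = 240524 + 4390308/353 = 89295280/353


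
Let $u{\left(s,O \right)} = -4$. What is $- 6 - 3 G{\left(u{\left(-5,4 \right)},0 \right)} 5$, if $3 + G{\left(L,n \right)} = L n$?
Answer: $-270$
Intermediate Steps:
$G{\left(L,n \right)} = -3 + L n$
$- 6 - 3 G{\left(u{\left(-5,4 \right)},0 \right)} 5 = - 6 - 3 \left(-3 - 0\right) 5 = - 6 - 3 \left(-3 + 0\right) 5 = - 6 \left(-3\right) \left(-3\right) 5 = - 6 \cdot 9 \cdot 5 = \left(-6\right) 45 = -270$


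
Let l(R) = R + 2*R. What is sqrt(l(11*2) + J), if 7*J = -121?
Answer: sqrt(2387)/7 ≈ 6.9796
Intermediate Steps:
J = -121/7 (J = (1/7)*(-121) = -121/7 ≈ -17.286)
l(R) = 3*R
sqrt(l(11*2) + J) = sqrt(3*(11*2) - 121/7) = sqrt(3*22 - 121/7) = sqrt(66 - 121/7) = sqrt(341/7) = sqrt(2387)/7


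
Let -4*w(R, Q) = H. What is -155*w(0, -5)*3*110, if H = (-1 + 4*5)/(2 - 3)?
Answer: -485925/2 ≈ -2.4296e+5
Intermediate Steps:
H = -19 (H = (-1 + 20)/(-1) = 19*(-1) = -19)
w(R, Q) = 19/4 (w(R, Q) = -¼*(-19) = 19/4)
-155*w(0, -5)*3*110 = -2945*3/4*110 = -155*57/4*110 = -8835/4*110 = -485925/2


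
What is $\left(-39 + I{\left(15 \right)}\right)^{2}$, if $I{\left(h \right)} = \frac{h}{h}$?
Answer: $1444$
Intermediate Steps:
$I{\left(h \right)} = 1$
$\left(-39 + I{\left(15 \right)}\right)^{2} = \left(-39 + 1\right)^{2} = \left(-38\right)^{2} = 1444$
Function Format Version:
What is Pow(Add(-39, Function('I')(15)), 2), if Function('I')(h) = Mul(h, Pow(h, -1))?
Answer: 1444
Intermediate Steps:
Function('I')(h) = 1
Pow(Add(-39, Function('I')(15)), 2) = Pow(Add(-39, 1), 2) = Pow(-38, 2) = 1444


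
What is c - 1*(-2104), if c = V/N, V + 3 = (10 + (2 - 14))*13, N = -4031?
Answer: 292457/139 ≈ 2104.0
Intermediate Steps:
V = -29 (V = -3 + (10 + (2 - 14))*13 = -3 + (10 - 12)*13 = -3 - 2*13 = -3 - 26 = -29)
c = 1/139 (c = -29/(-4031) = -29*(-1/4031) = 1/139 ≈ 0.0071942)
c - 1*(-2104) = 1/139 - 1*(-2104) = 1/139 + 2104 = 292457/139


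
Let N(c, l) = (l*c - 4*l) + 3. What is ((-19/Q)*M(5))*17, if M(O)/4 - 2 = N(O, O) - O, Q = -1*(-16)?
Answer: -1615/4 ≈ -403.75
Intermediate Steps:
N(c, l) = 3 - 4*l + c*l (N(c, l) = (c*l - 4*l) + 3 = (-4*l + c*l) + 3 = 3 - 4*l + c*l)
Q = 16
M(O) = 20 - 20*O + 4*O² (M(O) = 8 + 4*((3 - 4*O + O*O) - O) = 8 + 4*((3 - 4*O + O²) - O) = 8 + 4*((3 + O² - 4*O) - O) = 8 + 4*(3 + O² - 5*O) = 8 + (12 - 20*O + 4*O²) = 20 - 20*O + 4*O²)
((-19/Q)*M(5))*17 = ((-19/16)*(20 - 20*5 + 4*5²))*17 = ((-19*1/16)*(20 - 100 + 4*25))*17 = -19*(20 - 100 + 100)/16*17 = -19/16*20*17 = -95/4*17 = -1615/4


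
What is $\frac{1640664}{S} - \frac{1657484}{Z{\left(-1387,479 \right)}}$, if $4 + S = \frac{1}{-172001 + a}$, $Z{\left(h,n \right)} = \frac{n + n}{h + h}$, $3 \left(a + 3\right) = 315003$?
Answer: $\frac{563487021251836}{128378227} \approx 4.3893 \cdot 10^{6}$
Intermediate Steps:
$a = 104998$ ($a = -3 + \frac{1}{3} \cdot 315003 = -3 + 105001 = 104998$)
$Z{\left(h,n \right)} = \frac{n}{h}$ ($Z{\left(h,n \right)} = \frac{2 n}{2 h} = 2 n \frac{1}{2 h} = \frac{n}{h}$)
$S = - \frac{268013}{67003}$ ($S = -4 + \frac{1}{-172001 + 104998} = -4 + \frac{1}{-67003} = -4 - \frac{1}{67003} = - \frac{268013}{67003} \approx -4.0$)
$\frac{1640664}{S} - \frac{1657484}{Z{\left(-1387,479 \right)}} = \frac{1640664}{- \frac{268013}{67003}} - \frac{1657484}{479 \frac{1}{-1387}} = 1640664 \left(- \frac{67003}{268013}\right) - \frac{1657484}{479 \left(- \frac{1}{1387}\right)} = - \frac{109929409992}{268013} - \frac{1657484}{- \frac{479}{1387}} = - \frac{109929409992}{268013} - - \frac{2298930308}{479} = - \frac{109929409992}{268013} + \frac{2298930308}{479} = \frac{563487021251836}{128378227}$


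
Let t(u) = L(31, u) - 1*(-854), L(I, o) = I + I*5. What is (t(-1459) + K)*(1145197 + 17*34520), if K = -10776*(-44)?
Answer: 823036269808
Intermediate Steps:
L(I, o) = 6*I (L(I, o) = I + 5*I = 6*I)
t(u) = 1040 (t(u) = 6*31 - 1*(-854) = 186 + 854 = 1040)
K = 474144
(t(-1459) + K)*(1145197 + 17*34520) = (1040 + 474144)*(1145197 + 17*34520) = 475184*(1145197 + 586840) = 475184*1732037 = 823036269808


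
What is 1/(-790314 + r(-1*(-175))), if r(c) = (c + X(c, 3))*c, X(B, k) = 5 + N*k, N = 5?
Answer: -1/756189 ≈ -1.3224e-6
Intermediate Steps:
X(B, k) = 5 + 5*k
r(c) = c*(20 + c) (r(c) = (c + (5 + 5*3))*c = (c + (5 + 15))*c = (c + 20)*c = (20 + c)*c = c*(20 + c))
1/(-790314 + r(-1*(-175))) = 1/(-790314 + (-1*(-175))*(20 - 1*(-175))) = 1/(-790314 + 175*(20 + 175)) = 1/(-790314 + 175*195) = 1/(-790314 + 34125) = 1/(-756189) = -1/756189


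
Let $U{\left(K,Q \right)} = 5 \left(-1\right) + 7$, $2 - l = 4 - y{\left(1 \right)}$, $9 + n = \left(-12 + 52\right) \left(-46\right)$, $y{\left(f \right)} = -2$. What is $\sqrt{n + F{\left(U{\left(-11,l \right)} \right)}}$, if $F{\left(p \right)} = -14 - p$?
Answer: $i \sqrt{1865} \approx 43.186 i$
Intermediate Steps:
$n = -1849$ ($n = -9 + \left(-12 + 52\right) \left(-46\right) = -9 + 40 \left(-46\right) = -9 - 1840 = -1849$)
$l = -4$ ($l = 2 - \left(4 - -2\right) = 2 - \left(4 + 2\right) = 2 - 6 = -4$)
$U{\left(K,Q \right)} = 2$ ($U{\left(K,Q \right)} = -5 + 7 = 2$)
$\sqrt{n + F{\left(U{\left(-11,l \right)} \right)}} = \sqrt{-1849 - 16} = \sqrt{-1865} = i \sqrt{1865}$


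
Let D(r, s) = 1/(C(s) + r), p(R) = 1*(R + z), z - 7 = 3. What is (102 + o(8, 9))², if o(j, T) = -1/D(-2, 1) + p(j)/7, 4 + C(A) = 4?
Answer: 556516/49 ≈ 11357.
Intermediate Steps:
z = 10 (z = 7 + 3 = 10)
C(A) = 0 (C(A) = -4 + 4 = 0)
p(R) = 10 + R (p(R) = 1*(R + 10) = 1*(10 + R) = 10 + R)
D(r, s) = 1/r (D(r, s) = 1/(0 + r) = 1/r)
o(j, T) = 24/7 + j/7 (o(j, T) = -1/(1/(-2)) + (10 + j)/7 = -1/(-½) + (10 + j)*(⅐) = -1*(-2) + (10/7 + j/7) = 2 + (10/7 + j/7) = 24/7 + j/7)
(102 + o(8, 9))² = (102 + (24/7 + (⅐)*8))² = (102 + (24/7 + 8/7))² = (102 + 32/7)² = (746/7)² = 556516/49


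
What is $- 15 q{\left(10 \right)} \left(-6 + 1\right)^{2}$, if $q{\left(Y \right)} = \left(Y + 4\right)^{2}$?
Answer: $-73500$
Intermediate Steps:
$q{\left(Y \right)} = \left(4 + Y\right)^{2}$
$- 15 q{\left(10 \right)} \left(-6 + 1\right)^{2} = - 15 \left(4 + 10\right)^{2} \left(-6 + 1\right)^{2} = - 15 \cdot 14^{2} \left(-5\right)^{2} = \left(-15\right) 196 \cdot 25 = \left(-2940\right) 25 = -73500$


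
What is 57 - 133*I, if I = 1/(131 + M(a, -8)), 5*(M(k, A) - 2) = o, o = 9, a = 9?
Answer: 37753/674 ≈ 56.013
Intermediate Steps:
M(k, A) = 19/5 (M(k, A) = 2 + (⅕)*9 = 2 + 9/5 = 19/5)
I = 5/674 (I = 1/(131 + 19/5) = 1/(674/5) = 5/674 ≈ 0.0074184)
57 - 133*I = 57 - 133*5/674 = 57 - 665/674 = 37753/674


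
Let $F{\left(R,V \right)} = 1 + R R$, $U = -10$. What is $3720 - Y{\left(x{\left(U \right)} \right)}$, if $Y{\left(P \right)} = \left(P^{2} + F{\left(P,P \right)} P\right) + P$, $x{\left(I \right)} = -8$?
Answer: $4184$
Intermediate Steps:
$F{\left(R,V \right)} = 1 + R^{2}$
$Y{\left(P \right)} = P + P^{2} + P \left(1 + P^{2}\right)$ ($Y{\left(P \right)} = \left(P^{2} + \left(1 + P^{2}\right) P\right) + P = \left(P^{2} + P \left(1 + P^{2}\right)\right) + P = P + P^{2} + P \left(1 + P^{2}\right)$)
$3720 - Y{\left(x{\left(U \right)} \right)} = 3720 - - 8 \left(2 - 8 + \left(-8\right)^{2}\right) = 3720 - - 8 \left(2 - 8 + 64\right) = 3720 - \left(-8\right) 58 = 3720 - -464 = 3720 + 464 = 4184$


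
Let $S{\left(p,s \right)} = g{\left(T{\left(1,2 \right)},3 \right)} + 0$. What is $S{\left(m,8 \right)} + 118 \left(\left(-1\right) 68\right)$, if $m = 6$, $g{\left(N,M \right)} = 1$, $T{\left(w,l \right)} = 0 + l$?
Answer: $-8023$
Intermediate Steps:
$T{\left(w,l \right)} = l$
$S{\left(p,s \right)} = 1$ ($S{\left(p,s \right)} = 1 + 0 = 1$)
$S{\left(m,8 \right)} + 118 \left(\left(-1\right) 68\right) = 1 + 118 \left(\left(-1\right) 68\right) = 1 + 118 \left(-68\right) = 1 - 8024 = -8023$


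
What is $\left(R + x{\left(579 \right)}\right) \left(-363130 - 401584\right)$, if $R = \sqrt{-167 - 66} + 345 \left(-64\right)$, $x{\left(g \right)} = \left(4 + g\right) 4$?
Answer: $15101572072 - 764714 i \sqrt{233} \approx 1.5102 \cdot 10^{10} - 1.1673 \cdot 10^{7} i$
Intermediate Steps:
$x{\left(g \right)} = 16 + 4 g$
$R = -22080 + i \sqrt{233}$ ($R = \sqrt{-233} - 22080 = i \sqrt{233} - 22080 = -22080 + i \sqrt{233} \approx -22080.0 + 15.264 i$)
$\left(R + x{\left(579 \right)}\right) \left(-363130 - 401584\right) = \left(\left(-22080 + i \sqrt{233}\right) + \left(16 + 4 \cdot 579\right)\right) \left(-363130 - 401584\right) = \left(\left(-22080 + i \sqrt{233}\right) + \left(16 + 2316\right)\right) \left(-764714\right) = \left(\left(-22080 + i \sqrt{233}\right) + 2332\right) \left(-764714\right) = \left(-19748 + i \sqrt{233}\right) \left(-764714\right) = 15101572072 - 764714 i \sqrt{233}$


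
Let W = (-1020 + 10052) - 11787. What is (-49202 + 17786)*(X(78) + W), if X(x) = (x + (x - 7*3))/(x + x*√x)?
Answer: 1125173220/13 - 9180*√78/13 ≈ 8.6546e+7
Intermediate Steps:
X(x) = (-21 + 2*x)/(x + x^(3/2)) (X(x) = (x + (x - 21))/(x + x^(3/2)) = (x + (-21 + x))/(x + x^(3/2)) = (-21 + 2*x)/(x + x^(3/2)))
W = -2755 (W = 9032 - 11787 = -2755)
(-49202 + 17786)*(X(78) + W) = (-49202 + 17786)*((-21 + 2*78)/(78 + 78^(3/2)) - 2755) = -31416*((-21 + 156)/(78 + 78*√78) - 2755) = -31416*(135/(78 + 78*√78) - 2755) = -31416*(-2755 + 135/(78 + 78*√78)) = 86551080 - 4241160/(78 + 78*√78)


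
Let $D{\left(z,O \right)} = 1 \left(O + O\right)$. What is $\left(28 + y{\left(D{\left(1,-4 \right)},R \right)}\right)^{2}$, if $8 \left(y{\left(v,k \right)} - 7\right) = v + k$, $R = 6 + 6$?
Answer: $\frac{5041}{4} \approx 1260.3$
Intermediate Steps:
$D{\left(z,O \right)} = 2 O$ ($D{\left(z,O \right)} = 1 \cdot 2 O = 2 O$)
$R = 12$
$y{\left(v,k \right)} = 7 + \frac{k}{8} + \frac{v}{8}$ ($y{\left(v,k \right)} = 7 + \frac{v + k}{8} = 7 + \frac{k + v}{8} = 7 + \left(\frac{k}{8} + \frac{v}{8}\right) = 7 + \frac{k}{8} + \frac{v}{8}$)
$\left(28 + y{\left(D{\left(1,-4 \right)},R \right)}\right)^{2} = \left(28 + \left(7 + \frac{1}{8} \cdot 12 + \frac{2 \left(-4\right)}{8}\right)\right)^{2} = \left(28 + \left(7 + \frac{3}{2} + \frac{1}{8} \left(-8\right)\right)\right)^{2} = \left(28 + \left(7 + \frac{3}{2} - 1\right)\right)^{2} = \left(28 + \frac{15}{2}\right)^{2} = \left(\frac{71}{2}\right)^{2} = \frac{5041}{4}$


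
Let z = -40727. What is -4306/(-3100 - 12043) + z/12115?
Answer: -564561771/183457445 ≈ -3.0773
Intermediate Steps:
-4306/(-3100 - 12043) + z/12115 = -4306/(-3100 - 12043) - 40727/12115 = -4306/(-15143) - 40727*1/12115 = -4306*(-1/15143) - 40727/12115 = 4306/15143 - 40727/12115 = -564561771/183457445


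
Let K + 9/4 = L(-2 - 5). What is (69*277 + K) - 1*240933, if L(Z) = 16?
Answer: -887225/4 ≈ -2.2181e+5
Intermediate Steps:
K = 55/4 (K = -9/4 + 16 = 55/4 ≈ 13.750)
(69*277 + K) - 1*240933 = (69*277 + 55/4) - 1*240933 = (19113 + 55/4) - 240933 = 76507/4 - 240933 = -887225/4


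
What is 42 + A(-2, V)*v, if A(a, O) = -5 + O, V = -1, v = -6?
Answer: 78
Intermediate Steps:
42 + A(-2, V)*v = 42 + (-5 - 1)*(-6) = 42 - 6*(-6) = 42 + 36 = 78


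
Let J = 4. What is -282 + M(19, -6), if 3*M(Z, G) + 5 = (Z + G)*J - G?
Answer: -793/3 ≈ -264.33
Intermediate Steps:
M(Z, G) = -5/3 + G + 4*Z/3 (M(Z, G) = -5/3 + ((Z + G)*4 - G)/3 = -5/3 + ((G + Z)*4 - G)/3 = -5/3 + ((4*G + 4*Z) - G)/3 = -5/3 + (3*G + 4*Z)/3 = -5/3 + (G + 4*Z/3) = -5/3 + G + 4*Z/3)
-282 + M(19, -6) = -282 + (-5/3 - 6 + (4/3)*19) = -282 + (-5/3 - 6 + 76/3) = -282 + 53/3 = -793/3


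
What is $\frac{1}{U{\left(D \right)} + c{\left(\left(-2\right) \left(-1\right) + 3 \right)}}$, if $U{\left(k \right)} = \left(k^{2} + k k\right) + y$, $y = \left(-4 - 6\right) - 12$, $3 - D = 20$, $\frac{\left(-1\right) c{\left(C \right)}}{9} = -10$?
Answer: $\frac{1}{646} \approx 0.001548$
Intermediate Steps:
$c{\left(C \right)} = 90$ ($c{\left(C \right)} = \left(-9\right) \left(-10\right) = 90$)
$D = -17$ ($D = 3 - 20 = -17$)
$y = -22$ ($y = -10 - 12 = -22$)
$U{\left(k \right)} = -22 + 2 k^{2}$ ($U{\left(k \right)} = \left(k^{2} + k k\right) - 22 = \left(k^{2} + k^{2}\right) - 22 = 2 k^{2} - 22 = -22 + 2 k^{2}$)
$\frac{1}{U{\left(D \right)} + c{\left(\left(-2\right) \left(-1\right) + 3 \right)}} = \frac{1}{\left(-22 + 2 \left(-17\right)^{2}\right) + 90} = \frac{1}{\left(-22 + 2 \cdot 289\right) + 90} = \frac{1}{\left(-22 + 578\right) + 90} = \frac{1}{556 + 90} = \frac{1}{646}$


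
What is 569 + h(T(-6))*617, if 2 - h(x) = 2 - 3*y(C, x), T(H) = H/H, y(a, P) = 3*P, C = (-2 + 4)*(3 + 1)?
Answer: 6122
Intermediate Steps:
C = 8 (C = 2*4 = 8)
T(H) = 1
h(x) = 9*x (h(x) = 2 - (2 - 9*x) = 2 + (-2 + 9*x) = 9*x)
569 + h(T(-6))*617 = 569 + (9*1)*617 = 569 + 9*617 = 569 + 5553 = 6122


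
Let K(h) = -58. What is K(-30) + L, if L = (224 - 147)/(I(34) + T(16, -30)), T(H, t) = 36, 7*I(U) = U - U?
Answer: -2011/36 ≈ -55.861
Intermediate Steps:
I(U) = 0 (I(U) = (U - U)/7 = (⅐)*0 = 0)
L = 77/36 (L = (224 - 147)/(0 + 36) = 77/36 ≈ 2.1389)
K(-30) + L = -58 + 77/36 = -2011/36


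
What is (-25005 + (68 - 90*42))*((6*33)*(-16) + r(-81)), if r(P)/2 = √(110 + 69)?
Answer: 90975456 - 57434*√179 ≈ 9.0207e+7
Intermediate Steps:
r(P) = 2*√179 (r(P) = 2*√(110 + 69) = 2*√179)
(-25005 + (68 - 90*42))*((6*33)*(-16) + r(-81)) = (-25005 + (68 - 90*42))*((6*33)*(-16) + 2*√179) = (-25005 + (68 - 3780))*(198*(-16) + 2*√179) = (-25005 - 3712)*(-3168 + 2*√179) = -28717*(-3168 + 2*√179) = 90975456 - 57434*√179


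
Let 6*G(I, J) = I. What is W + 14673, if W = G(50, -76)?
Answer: 44044/3 ≈ 14681.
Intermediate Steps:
G(I, J) = I/6
W = 25/3 (W = (⅙)*50 = 25/3 ≈ 8.3333)
W + 14673 = 25/3 + 14673 = 44044/3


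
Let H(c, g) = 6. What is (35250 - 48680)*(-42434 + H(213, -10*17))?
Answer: 569808040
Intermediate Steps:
(35250 - 48680)*(-42434 + H(213, -10*17)) = (35250 - 48680)*(-42434 + 6) = -13430*(-42428) = 569808040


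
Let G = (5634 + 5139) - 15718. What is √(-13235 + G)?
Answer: 6*I*√505 ≈ 134.83*I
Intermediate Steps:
G = -4945 (G = 10773 - 15718 = -4945)
√(-13235 + G) = √(-13235 - 4945) = √(-18180) = 6*I*√505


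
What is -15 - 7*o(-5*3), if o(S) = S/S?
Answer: -22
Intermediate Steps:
o(S) = 1
-15 - 7*o(-5*3) = -15 - 7*1 = -15 - 7 = -22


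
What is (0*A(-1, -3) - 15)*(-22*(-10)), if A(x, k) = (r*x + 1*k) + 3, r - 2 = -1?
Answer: -3300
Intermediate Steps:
r = 1 (r = 2 - 1 = 1)
A(x, k) = 3 + k + x (A(x, k) = (1*x + 1*k) + 3 = (x + k) + 3 = (k + x) + 3 = 3 + k + x)
(0*A(-1, -3) - 15)*(-22*(-10)) = (0*(3 - 3 - 1) - 15)*(-22*(-10)) = (0*(-1) - 15)*220 = (0 - 15)*220 = -15*220 = -3300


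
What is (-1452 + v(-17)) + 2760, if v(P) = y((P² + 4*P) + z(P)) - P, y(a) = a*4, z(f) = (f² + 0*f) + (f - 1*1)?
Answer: 3293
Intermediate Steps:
z(f) = -1 + f + f² (z(f) = (f² + 0) + (f - 1) = f² + (-1 + f) = -1 + f + f²)
y(a) = 4*a
v(P) = -4 + 8*P² + 19*P (v(P) = 4*((P² + 4*P) + (-1 + P + P²)) - P = 4*(-1 + 2*P² + 5*P) - P = (-4 + 8*P² + 20*P) - P = -4 + 8*P² + 19*P)
(-1452 + v(-17)) + 2760 = (-1452 + (-4 + 8*(-17)² + 19*(-17))) + 2760 = (-1452 + (-4 + 8*289 - 323)) + 2760 = (-1452 + (-4 + 2312 - 323)) + 2760 = (-1452 + 1985) + 2760 = 533 + 2760 = 3293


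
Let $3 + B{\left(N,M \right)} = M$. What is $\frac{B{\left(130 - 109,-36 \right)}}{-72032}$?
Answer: $\frac{39}{72032} \approx 0.00054143$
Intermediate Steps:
$B{\left(N,M \right)} = -3 + M$
$\frac{B{\left(130 - 109,-36 \right)}}{-72032} = \frac{-3 - 36}{-72032} = \left(-39\right) \left(- \frac{1}{72032}\right) = \frac{39}{72032}$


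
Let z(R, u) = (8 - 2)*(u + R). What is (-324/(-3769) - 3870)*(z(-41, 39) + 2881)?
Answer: -41846390514/3769 ≈ -1.1103e+7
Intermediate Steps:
z(R, u) = 6*R + 6*u (z(R, u) = 6*(R + u) = 6*R + 6*u)
(-324/(-3769) - 3870)*(z(-41, 39) + 2881) = (-324/(-3769) - 3870)*((6*(-41) + 6*39) + 2881) = (-324*(-1/3769) - 3870)*((-246 + 234) + 2881) = (324/3769 - 3870)*(-12 + 2881) = -14585706/3769*2869 = -41846390514/3769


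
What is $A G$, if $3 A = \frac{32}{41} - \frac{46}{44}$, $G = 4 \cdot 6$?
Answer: $- \frac{956}{451} \approx -2.1197$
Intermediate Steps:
$G = 24$
$A = - \frac{239}{2706}$ ($A = \frac{\frac{32}{41} - \frac{46}{44}}{3} = \frac{32 \cdot \frac{1}{41} - \frac{23}{22}}{3} = \frac{\frac{32}{41} - \frac{23}{22}}{3} = \frac{1}{3} \left(- \frac{239}{902}\right) = - \frac{239}{2706} \approx -0.088322$)
$A G = \left(- \frac{239}{2706}\right) 24 = - \frac{956}{451}$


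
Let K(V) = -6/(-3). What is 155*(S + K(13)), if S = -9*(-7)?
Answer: 10075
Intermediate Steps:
K(V) = 2 (K(V) = -6*(-⅓) = 2)
S = 63
155*(S + K(13)) = 155*(63 + 2) = 155*65 = 10075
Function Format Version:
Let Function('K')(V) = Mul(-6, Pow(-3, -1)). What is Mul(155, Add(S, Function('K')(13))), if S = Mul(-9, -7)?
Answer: 10075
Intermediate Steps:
Function('K')(V) = 2 (Function('K')(V) = Mul(-6, Rational(-1, 3)) = 2)
S = 63
Mul(155, Add(S, Function('K')(13))) = Mul(155, Add(63, 2)) = Mul(155, 65) = 10075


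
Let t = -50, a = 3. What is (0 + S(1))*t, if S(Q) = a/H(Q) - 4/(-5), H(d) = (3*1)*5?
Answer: -50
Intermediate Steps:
H(d) = 15 (H(d) = 3*5 = 15)
S(Q) = 1 (S(Q) = 3/15 - 4/(-5) = 3*(1/15) - 4*(-1/5) = 1/5 + 4/5 = 1)
(0 + S(1))*t = (0 + 1)*(-50) = 1*(-50) = -50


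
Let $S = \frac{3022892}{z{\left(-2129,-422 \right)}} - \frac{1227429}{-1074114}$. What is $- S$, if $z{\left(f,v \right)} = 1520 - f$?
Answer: $- \frac{361267722901}{435493554} \approx -829.56$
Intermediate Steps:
$S = \frac{361267722901}{435493554}$ ($S = \frac{3022892}{1520 - -2129} - \frac{1227429}{-1074114} = \frac{3022892}{1520 + 2129} - - \frac{136381}{119346} = \frac{3022892}{3649} + \frac{136381}{119346} = \frac{361267722901}{435493554} \approx 829.56$)
$- S = \left(-1\right) \frac{361267722901}{435493554} = - \frac{361267722901}{435493554}$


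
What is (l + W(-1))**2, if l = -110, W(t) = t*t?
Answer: 11881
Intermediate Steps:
W(t) = t**2
(l + W(-1))**2 = (-110 + (-1)**2)**2 = (-110 + 1)**2 = (-109)**2 = 11881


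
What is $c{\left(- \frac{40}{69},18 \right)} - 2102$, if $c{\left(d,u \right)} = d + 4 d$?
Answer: $- \frac{145238}{69} \approx -2104.9$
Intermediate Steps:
$c{\left(d,u \right)} = 5 d$
$c{\left(- \frac{40}{69},18 \right)} - 2102 = 5 \left(- \frac{40}{69}\right) - 2102 = - \frac{200}{69} - 2102 = - \frac{145238}{69}$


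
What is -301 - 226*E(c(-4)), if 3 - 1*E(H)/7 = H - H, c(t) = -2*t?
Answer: -5047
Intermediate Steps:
E(H) = 21 (E(H) = 21 - 7*(H - H) = 21 - 7*0 = 21 + 0 = 21)
-301 - 226*E(c(-4)) = -301 - 226*21 = -301 - 4746 = -5047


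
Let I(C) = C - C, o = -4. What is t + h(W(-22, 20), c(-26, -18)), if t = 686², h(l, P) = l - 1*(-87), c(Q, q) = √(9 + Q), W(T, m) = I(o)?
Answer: 470683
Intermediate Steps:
I(C) = 0
W(T, m) = 0
h(l, P) = 87 + l (h(l, P) = l + 87 = 87 + l)
t = 470596
t + h(W(-22, 20), c(-26, -18)) = 470596 + (87 + 0) = 470596 + 87 = 470683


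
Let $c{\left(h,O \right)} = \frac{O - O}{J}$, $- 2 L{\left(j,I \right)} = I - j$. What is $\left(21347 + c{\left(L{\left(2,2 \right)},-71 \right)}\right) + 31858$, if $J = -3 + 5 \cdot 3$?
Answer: $53205$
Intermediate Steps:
$J = 12$ ($J = -3 + 15 = 12$)
$L{\left(j,I \right)} = \frac{j}{2} - \frac{I}{2}$ ($L{\left(j,I \right)} = - \frac{I - j}{2} = \frac{j}{2} - \frac{I}{2}$)
$c{\left(h,O \right)} = 0$ ($c{\left(h,O \right)} = \frac{O - O}{12} = 0 \cdot \frac{1}{12} = 0$)
$\left(21347 + c{\left(L{\left(2,2 \right)},-71 \right)}\right) + 31858 = \left(21347 + 0\right) + 31858 = 21347 + 31858 = 53205$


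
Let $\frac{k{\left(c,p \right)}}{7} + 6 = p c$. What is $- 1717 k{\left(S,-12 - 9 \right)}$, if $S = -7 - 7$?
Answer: $-3461472$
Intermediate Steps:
$S = -14$
$k{\left(c,p \right)} = -42 + 7 c p$ ($k{\left(c,p \right)} = -42 + 7 p c = -42 + 7 c p$)
$- 1717 k{\left(S,-12 - 9 \right)} = - 1717 \left(-42 + 7 \left(-14\right) \left(-12 - 9\right)\right) = - 1717 \left(-42 + 7 \left(-14\right) \left(-21\right)\right) = - 1717 \left(-42 + 2058\right) = \left(-1717\right) 2016 = -3461472$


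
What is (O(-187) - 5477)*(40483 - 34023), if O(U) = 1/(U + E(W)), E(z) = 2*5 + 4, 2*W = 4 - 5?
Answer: -6120992120/173 ≈ -3.5381e+7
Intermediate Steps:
W = -½ (W = (4 - 5)/2 = (½)*(-1) = -½ ≈ -0.50000)
E(z) = 14 (E(z) = 10 + 4 = 14)
O(U) = 1/(14 + U) (O(U) = 1/(U + 14) = 1/(14 + U))
(O(-187) - 5477)*(40483 - 34023) = (1/(14 - 187) - 5477)*(40483 - 34023) = (1/(-173) - 5477)*6460 = (-1/173 - 5477)*6460 = -947522/173*6460 = -6120992120/173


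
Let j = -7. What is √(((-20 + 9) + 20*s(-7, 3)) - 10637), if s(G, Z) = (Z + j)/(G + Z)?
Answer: 2*I*√2657 ≈ 103.09*I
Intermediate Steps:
s(G, Z) = (-7 + Z)/(G + Z) (s(G, Z) = (Z - 7)/(G + Z) = (-7 + Z)/(G + Z))
√(((-20 + 9) + 20*s(-7, 3)) - 10637) = √(((-20 + 9) + 20*((-7 + 3)/(-7 + 3))) - 10637) = √((-11 + 20*(-4/(-4))) - 10637) = √((-11 + 20*(-¼*(-4))) - 10637) = √((-11 + 20*1) - 10637) = √((-11 + 20) - 10637) = √(9 - 10637) = √(-10628) = 2*I*√2657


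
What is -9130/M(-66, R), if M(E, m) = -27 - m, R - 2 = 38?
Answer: 9130/67 ≈ 136.27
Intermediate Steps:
R = 40 (R = 2 + 38 = 40)
-9130/M(-66, R) = -9130/(-27 - 1*40) = -9130/(-27 - 40) = -9130/(-67) = -9130*(-1/67) = 9130/67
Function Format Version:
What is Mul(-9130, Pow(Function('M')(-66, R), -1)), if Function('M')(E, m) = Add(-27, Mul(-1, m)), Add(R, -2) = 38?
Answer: Rational(9130, 67) ≈ 136.27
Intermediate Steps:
R = 40 (R = Add(2, 38) = 40)
Mul(-9130, Pow(Function('M')(-66, R), -1)) = Mul(-9130, Pow(Add(-27, Mul(-1, 40)), -1)) = Mul(-9130, Pow(Add(-27, -40), -1)) = Mul(-9130, Pow(-67, -1)) = Mul(-9130, Rational(-1, 67)) = Rational(9130, 67)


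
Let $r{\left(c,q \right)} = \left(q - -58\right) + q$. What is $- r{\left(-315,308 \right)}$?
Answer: $-674$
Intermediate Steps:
$r{\left(c,q \right)} = 58 + 2 q$ ($r{\left(c,q \right)} = \left(q + 58\right) + q = \left(58 + q\right) + q = 58 + 2 q$)
$- r{\left(-315,308 \right)} = - (58 + 2 \cdot 308) = - (58 + 616) = \left(-1\right) 674 = -674$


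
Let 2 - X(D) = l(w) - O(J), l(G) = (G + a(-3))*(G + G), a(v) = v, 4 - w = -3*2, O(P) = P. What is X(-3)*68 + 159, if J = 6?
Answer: -8817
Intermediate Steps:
w = 10 (w = 4 - (-3)*2 = 4 - 1*(-6) = 4 + 6 = 10)
l(G) = 2*G*(-3 + G) (l(G) = (G - 3)*(G + G) = (-3 + G)*(2*G) = 2*G*(-3 + G))
X(D) = -132 (X(D) = 2 - (2*10*(-3 + 10) - 1*6) = 2 - (2*10*7 - 6) = 2 - (140 - 6) = 2 - 1*134 = 2 - 134 = -132)
X(-3)*68 + 159 = -132*68 + 159 = -8976 + 159 = -8817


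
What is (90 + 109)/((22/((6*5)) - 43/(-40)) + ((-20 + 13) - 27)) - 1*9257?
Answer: -35783671/3863 ≈ -9263.2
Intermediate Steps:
(90 + 109)/((22/((6*5)) - 43/(-40)) + ((-20 + 13) - 27)) - 1*9257 = 199/((22/30 - 43*(-1/40)) + (-7 - 27)) - 9257 = 199/((22*(1/30) + 43/40) - 34) - 9257 = 199/((11/15 + 43/40) - 34) - 9257 = 199/(217/120 - 34) - 9257 = 199/(-3863/120) - 9257 = 199*(-120/3863) - 9257 = -23880/3863 - 9257 = -35783671/3863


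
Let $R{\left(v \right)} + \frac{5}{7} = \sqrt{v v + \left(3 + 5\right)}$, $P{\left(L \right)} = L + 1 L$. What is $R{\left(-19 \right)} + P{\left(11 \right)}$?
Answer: $\frac{149}{7} + 3 \sqrt{41} \approx 40.495$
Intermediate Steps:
$P{\left(L \right)} = 2 L$ ($P{\left(L \right)} = L + L = 2 L$)
$R{\left(v \right)} = - \frac{5}{7} + \sqrt{8 + v^{2}}$ ($R{\left(v \right)} = - \frac{5}{7} + \sqrt{v v + \left(3 + 5\right)} = - \frac{5}{7} + \sqrt{v^{2} + 8} = - \frac{5}{7} + \sqrt{8 + v^{2}}$)
$R{\left(-19 \right)} + P{\left(11 \right)} = \left(- \frac{5}{7} + \sqrt{8 + \left(-19\right)^{2}}\right) + 2 \cdot 11 = \left(- \frac{5}{7} + \sqrt{8 + 361}\right) + 22 = \left(- \frac{5}{7} + \sqrt{369}\right) + 22 = \left(- \frac{5}{7} + 3 \sqrt{41}\right) + 22 = \frac{149}{7} + 3 \sqrt{41}$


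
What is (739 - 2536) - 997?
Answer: -2794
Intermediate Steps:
(739 - 2536) - 997 = -1797 - 997 = -2794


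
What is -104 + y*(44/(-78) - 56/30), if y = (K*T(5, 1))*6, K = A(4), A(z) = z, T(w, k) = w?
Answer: -5144/13 ≈ -395.69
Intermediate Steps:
K = 4
y = 120 (y = (4*5)*6 = 20*6 = 120)
-104 + y*(44/(-78) - 56/30) = -104 + 120*(44/(-78) - 56/30) = -104 + 120*(44*(-1/78) - 56*1/30) = -104 + 120*(-22/39 - 28/15) = -104 + 120*(-158/65) = -104 - 3792/13 = -5144/13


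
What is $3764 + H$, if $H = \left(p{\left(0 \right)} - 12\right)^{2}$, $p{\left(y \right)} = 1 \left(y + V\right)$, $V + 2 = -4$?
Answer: $4088$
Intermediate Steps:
$V = -6$ ($V = -2 - 4 = -6$)
$p{\left(y \right)} = -6 + y$ ($p{\left(y \right)} = 1 \left(y - 6\right) = 1 \left(-6 + y\right) = -6 + y$)
$H = 324$ ($H = \left(\left(-6 + 0\right) - 12\right)^{2} = \left(-6 - 12\right)^{2} = \left(-18\right)^{2} = 324$)
$3764 + H = 3764 + 324 = 4088$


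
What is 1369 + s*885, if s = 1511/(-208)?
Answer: -1052483/208 ≈ -5060.0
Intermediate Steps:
s = -1511/208 (s = 1511*(-1/208) = -1511/208 ≈ -7.2644)
1369 + s*885 = 1369 - 1511/208*885 = 1369 - 1337235/208 = -1052483/208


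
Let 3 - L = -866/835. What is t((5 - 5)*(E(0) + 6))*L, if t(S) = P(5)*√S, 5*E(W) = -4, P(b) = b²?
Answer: 0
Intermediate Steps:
E(W) = -⅘ (E(W) = (⅕)*(-4) = -⅘)
t(S) = 25*√S (t(S) = 5²*√S = 25*√S)
L = 3371/835 (L = 3 - (-866)/835 = 3 - 1*(-866/835) = 3 + 866/835 = 3371/835 ≈ 4.0371)
t((5 - 5)*(E(0) + 6))*L = (25*√((5 - 5)*(-⅘ + 6)))*(3371/835) = (25*√(0*(26/5)))*(3371/835) = (25*√0)*(3371/835) = (25*0)*(3371/835) = 0*(3371/835) = 0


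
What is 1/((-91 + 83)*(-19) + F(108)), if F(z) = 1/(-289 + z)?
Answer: 181/27511 ≈ 0.0065792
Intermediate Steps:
1/((-91 + 83)*(-19) + F(108)) = 1/((-91 + 83)*(-19) + 1/(-289 + 108)) = 1/(-8*(-19) + 1/(-181)) = 1/(152 - 1/181) = 1/(27511/181) = 181/27511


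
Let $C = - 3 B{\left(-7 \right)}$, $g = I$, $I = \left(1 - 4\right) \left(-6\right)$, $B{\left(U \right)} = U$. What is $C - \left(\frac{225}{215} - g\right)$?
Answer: $\frac{1632}{43} \approx 37.953$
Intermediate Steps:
$I = 18$ ($I = \left(-3\right) \left(-6\right) = 18$)
$g = 18$
$C = 21$ ($C = \left(-3\right) \left(-7\right) = 21$)
$C - \left(\frac{225}{215} - g\right) = 21 - \left(\frac{225}{215} - 18\right) = 21 - \left(225 \cdot \frac{1}{215} - 18\right) = 21 - \left(\frac{45}{43} - 18\right) = 21 - - \frac{729}{43} = 21 + \frac{729}{43} = \frac{1632}{43}$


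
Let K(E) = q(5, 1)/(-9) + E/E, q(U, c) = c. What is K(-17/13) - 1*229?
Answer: -2053/9 ≈ -228.11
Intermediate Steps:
K(E) = 8/9 (K(E) = 1/(-9) + E/E = 1*(-1/9) + 1 = -1/9 + 1 = 8/9)
K(-17/13) - 1*229 = 8/9 - 1*229 = 8/9 - 229 = -2053/9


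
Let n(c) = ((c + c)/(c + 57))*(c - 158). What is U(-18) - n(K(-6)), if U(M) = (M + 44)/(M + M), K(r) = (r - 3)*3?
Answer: -6007/18 ≈ -333.72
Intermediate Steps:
K(r) = -9 + 3*r (K(r) = (-3 + r)*3 = -9 + 3*r)
U(M) = (44 + M)/(2*M) (U(M) = (44 + M)/((2*M)) = (44 + M)*(1/(2*M)) = (44 + M)/(2*M))
n(c) = 2*c*(-158 + c)/(57 + c) (n(c) = ((2*c)/(57 + c))*(-158 + c) = (2*c/(57 + c))*(-158 + c) = 2*c*(-158 + c)/(57 + c))
U(-18) - n(K(-6)) = (½)*(44 - 18)/(-18) - 2*(-9 + 3*(-6))*(-158 + (-9 + 3*(-6)))/(57 + (-9 + 3*(-6))) = (½)*(-1/18)*26 - 2*(-9 - 18)*(-158 + (-9 - 18))/(57 + (-9 - 18)) = -13/18 - 2*(-27)*(-158 - 27)/(57 - 27) = -13/18 - 2*(-27)*(-185)/30 = -13/18 - 1*333 = -13/18 - 333 = -6007/18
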